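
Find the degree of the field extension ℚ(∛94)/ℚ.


∛94 has minimal polynomial x³ - 94 (irreducible over ℚ since 94 is not a perfect cube)

[ℚ(∛94)/ℚ] = 3


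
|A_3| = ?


|A_n| = n!/2 (even permutations)
|A_3| = 3!/2 = 6/2 = 3

|A_3| = 3


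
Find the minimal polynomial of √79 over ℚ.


√79 satisfies x² - 79 = 0, irreducible over ℚ since 79 is squarefree

Minimal polynomial: x² - 79


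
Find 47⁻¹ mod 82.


Use the extended Euclidean algorithm to write 1 = 47·s + 82·t; then s mod 82 is the inverse.
Euclidean algorithm:
  47 = 0·82 + 47
  82 = 1·47 + 35
  47 = 1·35 + 12
  35 = 2·12 + 11
  12 = 1·11 + 1
  11 = 11·1 + 0
gcd(47,82) = 1
Back-substitution gives: 47·(7) + 82·(-4) = 1
So 47⁻¹ ≡ 7 ≡ 7 (mod 82)
Check: 47 × 7 = 329 ≡ 1 (mod 82) ✓

47⁻¹ ≡ 7 (mod 82)


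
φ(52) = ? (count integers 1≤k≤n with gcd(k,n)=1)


Factor n: 52 = 2^2 × 13
φ(n) = n · ∏(1 - 1/p) over distinct primes p | n
φ(52) = 52 · (1 - 1/2) · (1 - 1/13) = 24

φ(52) = 24


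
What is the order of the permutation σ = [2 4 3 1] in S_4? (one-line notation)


Cycle decomposition: (1 2 4)
Cycle lengths: 3
Order = lcm(3) = 3

ord(σ) = 3


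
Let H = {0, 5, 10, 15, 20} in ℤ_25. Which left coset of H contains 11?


11 + H = {11 + h (mod 25) : h ∈ H}
11+0=11, 11+5=16, 11+10=21, 11+15=1, 11+20=6
11 + H = {1, 6, 11, 16, 21} = 1 + H

11 + H = {1, 6, 11, 16, 21}


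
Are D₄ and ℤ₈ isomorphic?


Comparing D₄ and ℤ₈:
D₄ is non-abelian, ℤ₈ is abelian

No, D₄ ≇ ℤ₈


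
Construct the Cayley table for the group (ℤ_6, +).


Elements: {0, 1, 2, 3, 4, 5}
Operation: addition mod 6
Entry (a, b) = (a + b) mod 6

Cayley table:
  | 0 | 1 | 2 | 3 | 4 | 5
0 | 0 | 1 | 2 | 3 | 4 | 5
1 | 1 | 2 | 3 | 4 | 5 | 0
2 | 2 | 3 | 4 | 5 | 0 | 1
3 | 3 | 4 | 5 | 0 | 1 | 2
4 | 4 | 5 | 0 | 1 | 2 | 3
5 | 5 | 0 | 1 | 2 | 3 | 4


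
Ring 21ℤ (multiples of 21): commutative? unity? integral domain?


21ℤ is a commutative ring under +,× but has no multiplicative identity (1 ∉ 21ℤ); it has no zero divisors, but without unity it is not an integral domain
Commutative: Yes
Integral domain: No
Has unity: No

21ℤ (multiples of 21): Commutative=Yes, Unity=No


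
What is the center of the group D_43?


Z(G) = {g ∈ G | gx = xg for all x ∈ G}
For odd n, Z(D_n) = {e}: no nontrivial rotation commutes with all reflections

Z(D_43) = {e}


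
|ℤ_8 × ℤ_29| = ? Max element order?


|ℤ_8 × ℤ_29| = 8 × 29 = 232
Max element order = lcm(8,29) = 232
Cyclic? Yes (gcd=1)

|ℤ_8×ℤ_29| = 232, max element order = 232


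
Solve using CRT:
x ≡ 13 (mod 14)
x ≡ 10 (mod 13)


m₁ = 14, m₂ = 13, gcd = 1, so CRT applies. M = m₁·m₂ = 182
Let M₁ = M/m₁ = 13, M₂ = M/m₂ = 14
Find y₁ ≡ M₁⁻¹ (mod m₁): 13⁻¹ ≡ 13 (mod 14)
Find y₂ ≡ M₂⁻¹ (mod m₂): 14⁻¹ ≡ 1 (mod 13)
x = a₁·M₁·y₁ + a₂·M₂·y₂ = 13·13·13 + 10·14·1 = 2337
Reduce mod 182: x ≡ 153
Check: 153 mod 14 = 13 ✓, 153 mod 13 = 10 ✓

x ≡ 153 (mod 182)


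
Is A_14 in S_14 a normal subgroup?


H = A_14 in S_14
A_14 has index 2 in S_14, and every subgroup of index 2 is normal

Yes, normal subgroup


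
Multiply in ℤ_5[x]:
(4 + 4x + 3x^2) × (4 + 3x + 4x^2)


Expand and collect like terms; reduce coefficients mod 5:
x^0: 4·4 = 16 ≡ 1 (mod 5)
x^1: 4·3 + 4·4 = 28 ≡ 3 (mod 5)
x^2: 4·4 + 4·3 + 3·4 = 40 ≡ 0 (mod 5)
x^3: 4·4 + 3·3 = 25 ≡ 0 (mod 5)
x^4: 3·4 = 12 ≡ 2 (mod 5)
Result: 1 + 3x + 2x^4

f · g = 1 + 3x + 2x^4


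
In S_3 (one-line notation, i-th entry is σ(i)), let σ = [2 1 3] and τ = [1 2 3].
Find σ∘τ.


σ∘τ: apply τ first, then σ
1 →τ 1 →σ 2
2 →τ 2 →σ 1
3 →τ 3 →σ 3

σ∘τ = [2 1 3]


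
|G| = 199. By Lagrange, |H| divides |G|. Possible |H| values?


Lagrange's theorem: |H| divides |G|
|G| = 199
Divisors of 199: 1, 199

Possible subgroup orders: {1, 199}


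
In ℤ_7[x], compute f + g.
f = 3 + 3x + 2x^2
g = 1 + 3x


Add coefficients mod 7:
x^0: 3 + 1 = 4 (mod 7)
x^1: 3 + 3 = 6 (mod 7)
x^2: 2 + 0 = 2 (mod 7)
Result: 4 + 6x + 2x^2

f + g = 4 + 6x + 2x^2


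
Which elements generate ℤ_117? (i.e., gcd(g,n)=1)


g generates ℤ_n iff gcd(g,n) = 1
Prime factors of 117: 3, 13
Generators are g ∈ {1,...,116} not divisible by any of these primes.
Generators: {1, 2, 4, 5, 7, 8, 10, 11, 14, 16, 17, 19, 20, 22, 23, 25, 28, 29, 31, 32, 34, 35, 37, 38, 40, 41, 43, 44, 46, 47, 49, 50, 53, 55, 56, 58, 59, 61, 62, 64, 67, 68, 70, 71, 73, 74, 76, 77, 79, 80, 82, 83, 85, 86, 88, 89, 92, 94, 95, 97, 98, 100, 101, 103, 106, 107, 109, 110, 112, 113, 115, 116}
Number of generators = φ(117) = 72

Generators of ℤ_117 = {1, 2, 4, 5, 7, 8, 10, 11, 14, 16, 17, 19, 20, 22, 23, 25, 28, 29, 31, 32, 34, 35, 37, 38, 40, 41, 43, 44, 46, 47, 49, 50, 53, 55, 56, 58, 59, 61, 62, 64, 67, 68, 70, 71, 73, 74, 76, 77, 79, 80, 82, 83, 85, 86, 88, 89, 92, 94, 95, 97, 98, 100, 101, 103, 106, 107, 109, 110, 112, 113, 115, 116}


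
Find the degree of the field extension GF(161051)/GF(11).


GF(161051) = GF(11^5), so the extension degree is 5

[GF(161051)/GF(11)] = 5


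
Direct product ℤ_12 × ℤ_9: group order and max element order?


|ℤ_12 × ℤ_9| = 12 × 9 = 108
Max element order = lcm(12,9) = 36
Cyclic? No (gcd=3)

|ℤ_12×ℤ_9| = 108, max element order = 36


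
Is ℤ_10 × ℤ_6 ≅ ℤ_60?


Comparing ℤ_10 × ℤ_6 and ℤ_60:
gcd(10,6) = 2 ≠ 1. Max element order in ℤ_10×ℤ_6 is lcm(10,6) = 30 < 60, so it has no element of order 60

No, ℤ_10 × ℤ_6 ≇ ℤ_60


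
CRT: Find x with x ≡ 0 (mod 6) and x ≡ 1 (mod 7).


m₁ = 6, m₂ = 7, gcd = 1, so CRT applies. M = m₁·m₂ = 42
Let M₁ = M/m₁ = 7, M₂ = M/m₂ = 6
Find y₁ ≡ M₁⁻¹ (mod m₁): 7⁻¹ ≡ 1 (mod 6)
Find y₂ ≡ M₂⁻¹ (mod m₂): 6⁻¹ ≡ 6 (mod 7)
x = a₁·M₁·y₁ + a₂·M₂·y₂ = 0·7·1 + 1·6·6 = 36
Reduce mod 42: x ≡ 36
Check: 36 mod 6 = 0 ✓, 36 mod 7 = 1 ✓

x ≡ 36 (mod 42)


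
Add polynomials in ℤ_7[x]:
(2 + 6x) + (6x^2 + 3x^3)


Add coefficients mod 7:
x^0: 2 + 0 = 2 (mod 7)
x^1: 6 + 0 = 6 (mod 7)
x^2: 0 + 6 = 6 (mod 7)
x^3: 0 + 3 = 3 (mod 7)
Result: 2 + 6x + 6x^2 + 3x^3

f + g = 2 + 6x + 6x^2 + 3x^3


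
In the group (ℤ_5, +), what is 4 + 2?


Operation: addition mod 5
4 + 2 = (a + b) mod 5 with a = 4, b = 2

4 + 2 = 1


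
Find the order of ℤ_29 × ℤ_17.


|A × B| = |A| · |B|
|ℤ_29 × ℤ_17| = 29 × 17 = 493

|ℤ_29 × ℤ_17| = 493


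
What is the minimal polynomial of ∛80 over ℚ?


∛80 satisfies x³ - 80 = 0, irreducible over ℚ (no rational root; 80 is not a perfect cube)

Minimal polynomial: x³ - 80


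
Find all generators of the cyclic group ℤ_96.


g generates ℤ_n iff gcd(g,n) = 1
Prime factors of 96: 2, 3
Generators are g ∈ {1,...,95} not divisible by any of these primes.
Generators: {1, 5, 7, 11, 13, 17, 19, 23, 25, 29, 31, 35, 37, 41, 43, 47, 49, 53, 55, 59, 61, 65, 67, 71, 73, 77, 79, 83, 85, 89, 91, 95}
Number of generators = φ(96) = 32

Generators of ℤ_96 = {1, 5, 7, 11, 13, 17, 19, 23, 25, 29, 31, 35, 37, 41, 43, 47, 49, 53, 55, 59, 61, 65, 67, 71, 73, 77, 79, 83, 85, 89, 91, 95}


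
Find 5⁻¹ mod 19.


Use the extended Euclidean algorithm to write 1 = 5·s + 19·t; then s mod 19 is the inverse.
Euclidean algorithm:
  5 = 0·19 + 5
  19 = 3·5 + 4
  5 = 1·4 + 1
  4 = 4·1 + 0
gcd(5,19) = 1
Back-substitution gives: 5·(4) + 19·(-1) = 1
So 5⁻¹ ≡ 4 ≡ 4 (mod 19)
Check: 5 × 4 = 20 ≡ 1 (mod 19) ✓

5⁻¹ ≡ 4 (mod 19)


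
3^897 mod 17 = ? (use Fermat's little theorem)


Fermat's little theorem: if p is prime and gcd(a,p)=1, then a^(p-1) ≡ 1 (mod p)
p = 17 is prime, gcd(3,17) = 1
Reduce exponent: 897 mod 16 = 1
So 3^897 ≡ 3^1 (mod 17)
3^1 mod 17 = 3

3^897 ≡ 3 (mod 17)


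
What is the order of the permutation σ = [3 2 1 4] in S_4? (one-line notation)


Cycle decomposition: (1 3)
Cycle lengths: 2
Order = lcm(2) = 2

ord(σ) = 2


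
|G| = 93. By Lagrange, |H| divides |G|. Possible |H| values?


Lagrange's theorem: |H| divides |G|
|G| = 93
Divisors of 93: 1, 3, 31, 93

Possible subgroup orders: {1, 3, 31, 93}


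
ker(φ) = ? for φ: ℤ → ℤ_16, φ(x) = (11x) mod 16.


Kernel = preimage of identity
ker(φ) = {x ∈ ℤ : 11x ≡ 0 (mod 16)}. gcd(11,16) = 1, so 11x ≡ 0 (mod 16) ⟺ x ≡ 0 (mod 16/1 = 16). Hence ker(φ) = 16ℤ

ker(φ) = 16ℤ


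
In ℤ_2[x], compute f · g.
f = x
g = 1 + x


Expand and collect like terms; reduce coefficients mod 2:
x^0: 0·1 = 0 ≡ 0 (mod 2)
x^1: 0·1 + 1·1 = 1 ≡ 1 (mod 2)
x^2: 1·1 = 1 ≡ 1 (mod 2)
Result: x + x^2

f · g = x + x^2


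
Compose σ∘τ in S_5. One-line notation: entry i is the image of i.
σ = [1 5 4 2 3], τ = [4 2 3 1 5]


σ∘τ: apply τ first, then σ
1 →τ 4 →σ 2
2 →τ 2 →σ 5
3 →τ 3 →σ 4
4 →τ 1 →σ 1
5 →τ 5 →σ 3

σ∘τ = [2 5 4 1 3]


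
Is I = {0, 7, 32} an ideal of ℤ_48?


Check ideal conditions for I = {0, 7, 32} in ℤ_48:
(1) I is an additive subgroup? No
(2) For r ∈ ℤ_48 and a ∈ I: r·a ∈ I? No  [counterexample: r=2, a=7, r·a mod 48 = 14 ∉ I]

No, I is not an ideal of ℤ_48


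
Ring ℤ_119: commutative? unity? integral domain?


ℤ_119 is a commutative ring with unity 1; 119 = 7×17 is composite, so 7·17 ≡ 0 gives zero divisors (not an integral domain)
Commutative: Yes
Integral domain: No
Has unity: Yes

ℤ_119: Commutative=Yes, Unity=Yes


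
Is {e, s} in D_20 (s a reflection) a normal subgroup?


H = {e, s} in D_20 (s a reflection)
r·s·r⁻¹ = sr⁻² ≠ s for n ≥ 3, so {e, s} is not closed under conjugation

No, not a normal subgroup


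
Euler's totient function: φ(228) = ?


Factor n: 228 = 2^2 × 3 × 19
φ(n) = n · ∏(1 - 1/p) over distinct primes p | n
φ(228) = 228 · (1 - 1/2) · (1 - 1/3) · (1 - 1/19) = 72

φ(228) = 72


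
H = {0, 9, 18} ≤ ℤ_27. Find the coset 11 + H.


11 + H = {11 + h (mod 27) : h ∈ H}
11+0=11, 11+9=20, 11+18=2
11 + H = {2, 11, 20} = 2 + H

11 + H = {2, 11, 20}


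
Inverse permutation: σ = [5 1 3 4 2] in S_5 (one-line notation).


To find σ⁻¹, swap domain and range:
σ(1) = 5 → σ⁻¹(5) = 1
σ(2) = 1 → σ⁻¹(1) = 2
σ(3) = 3 → σ⁻¹(3) = 3
σ(4) = 4 → σ⁻¹(4) = 4
σ(5) = 2 → σ⁻¹(2) = 5

σ⁻¹ = [2 5 3 4 1]


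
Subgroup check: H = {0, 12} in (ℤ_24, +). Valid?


Subgroup test for H = {0, 12} in (ℤ_24, +):
(1) 0 ∈ H? Yes
(2) Closure: for all a,b ∈ H, (a+b) mod 24 ∈ H? Yes
(3) Inverses: for all a ∈ H, -a mod 24 ∈ H? Yes

Yes, H is a subgroup of ℤ_24


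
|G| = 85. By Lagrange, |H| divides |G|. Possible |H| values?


Lagrange's theorem: |H| divides |G|
|G| = 85
Divisors of 85: 1, 5, 17, 85

Possible subgroup orders: {1, 5, 17, 85}


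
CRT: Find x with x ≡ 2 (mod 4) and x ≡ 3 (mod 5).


m₁ = 4, m₂ = 5, gcd = 1, so CRT applies. M = m₁·m₂ = 20
Let M₁ = M/m₁ = 5, M₂ = M/m₂ = 4
Find y₁ ≡ M₁⁻¹ (mod m₁): 5⁻¹ ≡ 1 (mod 4)
Find y₂ ≡ M₂⁻¹ (mod m₂): 4⁻¹ ≡ 4 (mod 5)
x = a₁·M₁·y₁ + a₂·M₂·y₂ = 2·5·1 + 3·4·4 = 58
Reduce mod 20: x ≡ 18
Check: 18 mod 4 = 2 ✓, 18 mod 5 = 3 ✓

x ≡ 18 (mod 20)


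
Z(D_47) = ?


Z(G) = {g ∈ G | gx = xg for all x ∈ G}
For odd n, Z(D_n) = {e}: no nontrivial rotation commutes with all reflections

Z(D_47) = {e}


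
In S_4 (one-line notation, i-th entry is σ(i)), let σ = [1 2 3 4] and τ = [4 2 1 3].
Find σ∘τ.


σ∘τ: apply τ first, then σ
1 →τ 4 →σ 4
2 →τ 2 →σ 2
3 →τ 1 →σ 1
4 →τ 3 →σ 3

σ∘τ = [4 2 1 3]


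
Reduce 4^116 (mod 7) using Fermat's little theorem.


Fermat's little theorem: if p is prime and gcd(a,p)=1, then a^(p-1) ≡ 1 (mod p)
p = 7 is prime, gcd(4,7) = 1
Reduce exponent: 116 mod 6 = 2
So 4^116 ≡ 4^2 (mod 7)
4^2 mod 7 = 2

4^116 ≡ 2 (mod 7)


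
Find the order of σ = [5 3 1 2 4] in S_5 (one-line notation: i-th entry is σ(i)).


Cycle decomposition: (1 5 4 2 3)
Cycle lengths: 5
Order = lcm(5) = 5

ord(σ) = 5


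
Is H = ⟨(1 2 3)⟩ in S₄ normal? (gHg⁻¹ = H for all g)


H = ⟨(1 2 3)⟩ in S₄
(1 4)(1 2 3)(1 4)⁻¹ = (4 2 3) ∉ ⟨(1 2 3)⟩

No, not a normal subgroup


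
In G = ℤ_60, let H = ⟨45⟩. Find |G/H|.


|⟨45⟩| = n / gcd(45, 60) = 60 / 15 = 4
H is normal (ℤ_60 is abelian).
|G/H| = |G| / |H| = 60 / 4 = 15

|G/H| = 15


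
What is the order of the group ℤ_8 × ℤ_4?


|A × B| = |A| · |B|
|ℤ_8 × ℤ_4| = 8 × 4 = 32

|ℤ_8 × ℤ_4| = 32


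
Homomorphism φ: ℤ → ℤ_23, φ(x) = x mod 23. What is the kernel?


Kernel = preimage of identity
ker(φ) = {x ∈ ℤ : x ≡ 0 (mod 23)} = 23ℤ = {0, ±23, ±46, ...}

ker(φ) = 23ℤ


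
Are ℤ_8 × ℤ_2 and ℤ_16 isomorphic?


Comparing ℤ_8 × ℤ_2 and ℤ_16:
gcd(8,2) = 2 ≠ 1. Max element order in ℤ_8×ℤ_2 is lcm(8,2) = 8 < 16, so it has no element of order 16

No, ℤ_8 × ℤ_2 ≇ ℤ_16


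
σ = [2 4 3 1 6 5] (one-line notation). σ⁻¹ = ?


To find σ⁻¹, swap domain and range:
σ(1) = 2 → σ⁻¹(2) = 1
σ(2) = 4 → σ⁻¹(4) = 2
σ(3) = 3 → σ⁻¹(3) = 3
σ(4) = 1 → σ⁻¹(1) = 4
σ(5) = 6 → σ⁻¹(6) = 5
σ(6) = 5 → σ⁻¹(5) = 6

σ⁻¹ = [4 1 3 2 6 5]


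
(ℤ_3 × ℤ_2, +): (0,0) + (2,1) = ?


Operation: componentwise addition mod (3, 2)
(0,0) + (2,1) = ((a₁+b₁) mod 3, (a₂+b₂) mod 2) with a = (0,0), b = (2,1)

(0,0) + (2,1) = (2,1)


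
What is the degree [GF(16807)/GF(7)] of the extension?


GF(16807) = GF(7^5), so the extension degree is 5

[GF(16807)/GF(7)] = 5


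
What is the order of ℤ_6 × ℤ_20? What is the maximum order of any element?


|ℤ_6 × ℤ_20| = 6 × 20 = 120
Max element order = lcm(6,20) = 60
Cyclic? No (gcd=2)

|ℤ_6×ℤ_20| = 120, max element order = 60


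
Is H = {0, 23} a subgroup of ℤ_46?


Subgroup test for H = {0, 23} in (ℤ_46, +):
(1) 0 ∈ H? Yes
(2) Closure: for all a,b ∈ H, (a+b) mod 46 ∈ H? Yes
(3) Inverses: for all a ∈ H, -a mod 46 ∈ H? Yes

Yes, H is a subgroup of ℤ_46


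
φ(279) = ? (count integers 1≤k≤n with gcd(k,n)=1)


Factor n: 279 = 3^2 × 31
φ(n) = n · ∏(1 - 1/p) over distinct primes p | n
φ(279) = 279 · (1 - 1/3) · (1 - 1/31) = 180

φ(279) = 180


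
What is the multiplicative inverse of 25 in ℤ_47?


Use the extended Euclidean algorithm to write 1 = 25·s + 47·t; then s mod 47 is the inverse.
Euclidean algorithm:
  25 = 0·47 + 25
  47 = 1·25 + 22
  25 = 1·22 + 3
  22 = 7·3 + 1
  3 = 3·1 + 0
gcd(25,47) = 1
Back-substitution gives: 25·(-15) + 47·(8) = 1
So 25⁻¹ ≡ -15 ≡ 32 (mod 47)
Check: 25 × 32 = 800 ≡ 1 (mod 47) ✓

25⁻¹ ≡ 32 (mod 47)


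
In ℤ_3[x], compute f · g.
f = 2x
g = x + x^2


Expand and collect like terms; reduce coefficients mod 3:
x^0: 0·0 = 0 ≡ 0 (mod 3)
x^1: 0·1 + 2·0 = 0 ≡ 0 (mod 3)
x^2: 0·1 + 2·1 = 2 ≡ 2 (mod 3)
x^3: 2·1 = 2 ≡ 2 (mod 3)
Result: 2x^2 + 2x^3

f · g = 2x^2 + 2x^3


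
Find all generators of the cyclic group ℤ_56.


g generates ℤ_n iff gcd(g,n) = 1
Prime factors of 56: 2, 7
Generators are g ∈ {1,...,55} not divisible by any of these primes.
Generators: {1, 3, 5, 9, 11, 13, 15, 17, 19, 23, 25, 27, 29, 31, 33, 37, 39, 41, 43, 45, 47, 51, 53, 55}
Number of generators = φ(56) = 24

Generators of ℤ_56 = {1, 3, 5, 9, 11, 13, 15, 17, 19, 23, 25, 27, 29, 31, 33, 37, 39, 41, 43, 45, 47, 51, 53, 55}


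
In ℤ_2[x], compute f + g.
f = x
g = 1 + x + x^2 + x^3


Add coefficients mod 2:
x^0: 0 + 1 = 1 (mod 2)
x^1: 1 + 1 = 0 (mod 2)
x^2: 0 + 1 = 1 (mod 2)
x^3: 0 + 1 = 1 (mod 2)
Result: 1 + x^2 + x^3

f + g = 1 + x^2 + x^3


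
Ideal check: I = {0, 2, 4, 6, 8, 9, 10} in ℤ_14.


Check ideal conditions for I = {0, 2, 4, 6, 8, 9, 10} in ℤ_14:
(1) I is an additive subgroup? No
(2) For r ∈ ℤ_14 and a ∈ I: r·a ∈ I? No  [counterexample: r=2, a=6, r·a mod 14 = 12 ∉ I]

No, I is not an ideal of ℤ_14


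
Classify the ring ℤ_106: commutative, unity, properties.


ℤ_106 is a commutative ring with unity 1; 106 = 2×53 is composite, so 2·53 ≡ 0 gives zero divisors (not an integral domain)
Commutative: Yes
Integral domain: No
Has unity: Yes

ℤ_106: Commutative=Yes, Unity=Yes


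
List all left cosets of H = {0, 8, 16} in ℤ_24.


H = {0, 8, 16}, |H| = 3
Number of cosets = |G|/|H| = 24/3 = 8
0 + H = {0, 8, 16}
1 + H = {1, 9, 17}
2 + H = {2, 10, 18}
3 + H = {3, 11, 19}
4 + H = {4, 12, 20}
5 + H = {5, 13, 21}
6 + H = {6, 14, 22}
7 + H = {7, 15, 23}

Cosets: 0+H={0,8,16}; 1+H={1,9,17}; 2+H={2,10,18}; 3+H={3,11,19}; 4+H={4,12,20}; 5+H={5,13,21}; 6+H={6,14,22}; 7+H={7,15,23}


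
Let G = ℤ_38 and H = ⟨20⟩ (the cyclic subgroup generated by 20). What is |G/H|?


|⟨20⟩| = n / gcd(20, 38) = 38 / 2 = 19
H is normal (ℤ_38 is abelian).
|G/H| = |G| / |H| = 38 / 19 = 2

|G/H| = 2


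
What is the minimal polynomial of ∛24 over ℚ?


∛24 satisfies x³ - 24 = 0, irreducible over ℚ (no rational root; 24 is not a perfect cube)

Minimal polynomial: x³ - 24


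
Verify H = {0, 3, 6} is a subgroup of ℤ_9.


Subgroup test for H = {0, 3, 6} in (ℤ_9, +):
(1) 0 ∈ H? Yes
(2) Closure: for all a,b ∈ H, (a+b) mod 9 ∈ H? Yes
(3) Inverses: for all a ∈ H, -a mod 9 ∈ H? Yes

Yes, H is a subgroup of ℤ_9


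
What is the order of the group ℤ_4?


ℤ_n has n elements.

|ℤ_4| = 4


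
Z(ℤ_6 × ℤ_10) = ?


Z(G) = {g ∈ G | gx = xg for all x ∈ G}
Direct product of abelian groups is abelian, so Z(G) = G

Z(ℤ_6 × ℤ_10) = ℤ_6 × ℤ_10


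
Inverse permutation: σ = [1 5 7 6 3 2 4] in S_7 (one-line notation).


To find σ⁻¹, swap domain and range:
σ(1) = 1 → σ⁻¹(1) = 1
σ(2) = 5 → σ⁻¹(5) = 2
σ(3) = 7 → σ⁻¹(7) = 3
σ(4) = 6 → σ⁻¹(6) = 4
σ(5) = 3 → σ⁻¹(3) = 5
σ(6) = 2 → σ⁻¹(2) = 6
σ(7) = 4 → σ⁻¹(4) = 7

σ⁻¹ = [1 6 5 7 2 4 3]


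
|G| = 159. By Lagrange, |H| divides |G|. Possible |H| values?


Lagrange's theorem: |H| divides |G|
|G| = 159
Divisors of 159: 1, 3, 53, 159

Possible subgroup orders: {1, 3, 53, 159}


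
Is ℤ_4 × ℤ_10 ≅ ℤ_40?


Comparing ℤ_4 × ℤ_10 and ℤ_40:
gcd(4,10) = 2 ≠ 1. Max element order in ℤ_4×ℤ_10 is lcm(4,10) = 20 < 40, so it has no element of order 40

No, ℤ_4 × ℤ_10 ≇ ℤ_40


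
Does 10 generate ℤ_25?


g generates ℤ_n iff gcd(g, n) = 1
gcd(10, 25) = 5
Since gcd = 5 ≠ 1, ⟨10⟩ has order 5 < 25, so 10 is not a generator.

No, 10 does not generate ℤ_25


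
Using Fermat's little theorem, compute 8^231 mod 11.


Fermat's little theorem: if p is prime and gcd(a,p)=1, then a^(p-1) ≡ 1 (mod p)
p = 11 is prime, gcd(8,11) = 1
Reduce exponent: 231 mod 10 = 1
So 8^231 ≡ 8^1 (mod 11)
8^1 mod 11 = 8

8^231 ≡ 8 (mod 11)


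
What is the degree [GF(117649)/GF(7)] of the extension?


GF(117649) = GF(7^6), so the extension degree is 6

[GF(117649)/GF(7)] = 6


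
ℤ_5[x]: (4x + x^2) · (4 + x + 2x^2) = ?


Expand and collect like terms; reduce coefficients mod 5:
x^0: 0·4 = 0 ≡ 0 (mod 5)
x^1: 0·1 + 4·4 = 16 ≡ 1 (mod 5)
x^2: 0·2 + 4·1 + 1·4 = 8 ≡ 3 (mod 5)
x^3: 4·2 + 1·1 = 9 ≡ 4 (mod 5)
x^4: 1·2 = 2 ≡ 2 (mod 5)
Result: x + 3x^2 + 4x^3 + 2x^4

f · g = x + 3x^2 + 4x^3 + 2x^4


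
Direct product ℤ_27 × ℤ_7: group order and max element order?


|ℤ_27 × ℤ_7| = 27 × 7 = 189
Max element order = lcm(27,7) = 189
Cyclic? Yes (gcd=1)

|ℤ_27×ℤ_7| = 189, max element order = 189


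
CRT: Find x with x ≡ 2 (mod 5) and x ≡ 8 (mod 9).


m₁ = 5, m₂ = 9, gcd = 1, so CRT applies. M = m₁·m₂ = 45
Let M₁ = M/m₁ = 9, M₂ = M/m₂ = 5
Find y₁ ≡ M₁⁻¹ (mod m₁): 9⁻¹ ≡ 4 (mod 5)
Find y₂ ≡ M₂⁻¹ (mod m₂): 5⁻¹ ≡ 2 (mod 9)
x = a₁·M₁·y₁ + a₂·M₂·y₂ = 2·9·4 + 8·5·2 = 152
Reduce mod 45: x ≡ 17
Check: 17 mod 5 = 2 ✓, 17 mod 9 = 8 ✓

x ≡ 17 (mod 45)


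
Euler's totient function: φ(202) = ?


Factor n: 202 = 2 × 101
φ(n) = n · ∏(1 - 1/p) over distinct primes p | n
φ(202) = 202 · (1 - 1/2) · (1 - 1/101) = 100

φ(202) = 100


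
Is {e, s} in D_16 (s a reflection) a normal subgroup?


H = {e, s} in D_16 (s a reflection)
r·s·r⁻¹ = sr⁻² ≠ s for n ≥ 3, so {e, s} is not closed under conjugation

No, not a normal subgroup


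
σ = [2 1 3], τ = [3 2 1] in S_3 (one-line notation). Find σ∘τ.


σ∘τ: apply τ first, then σ
1 →τ 3 →σ 3
2 →τ 2 →σ 1
3 →τ 1 →σ 2

σ∘τ = [3 1 2]


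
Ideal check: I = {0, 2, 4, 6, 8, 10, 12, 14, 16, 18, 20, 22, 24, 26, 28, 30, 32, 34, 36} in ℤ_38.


Check ideal conditions for I = {0, 2, 4, 6, 8, 10, 12, 14, 16, 18, 20, 22, 24, 26, 28, 30, 32, 34, 36} in ℤ_38:
(1) I is an additive subgroup? Yes
(2) For r ∈ ℤ_38 and a ∈ I: r·a ∈ I? Yes

Yes, I is an ideal of ℤ_38


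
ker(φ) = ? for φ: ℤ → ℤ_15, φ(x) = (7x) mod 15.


Kernel = preimage of identity
ker(φ) = {x ∈ ℤ : 7x ≡ 0 (mod 15)}. gcd(7,15) = 1, so 7x ≡ 0 (mod 15) ⟺ x ≡ 0 (mod 15/1 = 15). Hence ker(φ) = 15ℤ

ker(φ) = 15ℤ


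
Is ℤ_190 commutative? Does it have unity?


ℤ_190 is a commutative ring with unity 1; 190 = 2×95 is composite, so 2·95 ≡ 0 gives zero divisors (not an integral domain)
Commutative: Yes
Integral domain: No
Has unity: Yes

ℤ_190: Commutative=Yes, Unity=Yes


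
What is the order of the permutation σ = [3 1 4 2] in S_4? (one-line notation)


Cycle decomposition: (1 3 4 2)
Cycle lengths: 4
Order = lcm(4) = 4

ord(σ) = 4


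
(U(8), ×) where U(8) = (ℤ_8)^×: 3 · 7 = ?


Operation: multiplication mod 8
3 · 7 = (a × b) mod 8 with a = 3, b = 7

3 · 7 = 5


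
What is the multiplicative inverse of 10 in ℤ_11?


Use the extended Euclidean algorithm to write 1 = 10·s + 11·t; then s mod 11 is the inverse.
Euclidean algorithm:
  10 = 0·11 + 10
  11 = 1·10 + 1
  10 = 10·1 + 0
gcd(10,11) = 1
Back-substitution gives: 10·(-1) + 11·(1) = 1
So 10⁻¹ ≡ -1 ≡ 10 (mod 11)
Check: 10 × 10 = 100 ≡ 1 (mod 11) ✓

10⁻¹ ≡ 10 (mod 11)


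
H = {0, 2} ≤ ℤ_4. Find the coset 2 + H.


2 + H = {2 + h (mod 4) : h ∈ H}
2+0=2, 2+2=0
2 + H = {0, 2} = 0 + H

2 + H = {0, 2}


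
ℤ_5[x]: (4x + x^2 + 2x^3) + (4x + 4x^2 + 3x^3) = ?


Add coefficients mod 5:
x^0: 0 + 0 = 0 (mod 5)
x^1: 4 + 4 = 3 (mod 5)
x^2: 1 + 4 = 0 (mod 5)
x^3: 2 + 3 = 0 (mod 5)
Result: 3x

f + g = 3x


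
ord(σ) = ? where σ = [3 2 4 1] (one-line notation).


Cycle decomposition: (1 3 4)
Cycle lengths: 3
Order = lcm(3) = 3

ord(σ) = 3


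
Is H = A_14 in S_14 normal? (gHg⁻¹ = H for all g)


H = A_14 in S_14
A_14 has index 2 in S_14, and every subgroup of index 2 is normal

Yes, normal subgroup


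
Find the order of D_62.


|D_n| = 2n (n rotations and n reflections)
|D_62| = 2×62 = 124

|D_62| = 124


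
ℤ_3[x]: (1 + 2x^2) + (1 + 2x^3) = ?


Add coefficients mod 3:
x^0: 1 + 1 = 2 (mod 3)
x^1: 0 + 0 = 0 (mod 3)
x^2: 2 + 0 = 2 (mod 3)
x^3: 0 + 2 = 2 (mod 3)
Result: 2 + 2x^2 + 2x^3

f + g = 2 + 2x^2 + 2x^3


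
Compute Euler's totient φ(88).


Factor n: 88 = 2^3 × 11
φ(n) = n · ∏(1 - 1/p) over distinct primes p | n
φ(88) = 88 · (1 - 1/2) · (1 - 1/11) = 40

φ(88) = 40


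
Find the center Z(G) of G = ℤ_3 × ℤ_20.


Z(G) = {g ∈ G | gx = xg for all x ∈ G}
Direct product of abelian groups is abelian, so Z(G) = G

Z(ℤ_3 × ℤ_20) = ℤ_3 × ℤ_20


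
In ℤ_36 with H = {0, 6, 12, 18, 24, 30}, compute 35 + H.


35 + H = {35 + h (mod 36) : h ∈ H}
35+0=35, 35+6=5, 35+12=11, 35+18=17, 35+24=23, 35+30=29
35 + H = {5, 11, 17, 23, 29, 35} = 5 + H

35 + H = {5, 11, 17, 23, 29, 35}


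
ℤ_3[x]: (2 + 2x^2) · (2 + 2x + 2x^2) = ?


Expand and collect like terms; reduce coefficients mod 3:
x^0: 2·2 = 4 ≡ 1 (mod 3)
x^1: 2·2 + 0·2 = 4 ≡ 1 (mod 3)
x^2: 2·2 + 0·2 + 2·2 = 8 ≡ 2 (mod 3)
x^3: 0·2 + 2·2 = 4 ≡ 1 (mod 3)
x^4: 2·2 = 4 ≡ 1 (mod 3)
Result: 1 + x + 2x^2 + x^3 + x^4

f · g = 1 + x + 2x^2 + x^3 + x^4


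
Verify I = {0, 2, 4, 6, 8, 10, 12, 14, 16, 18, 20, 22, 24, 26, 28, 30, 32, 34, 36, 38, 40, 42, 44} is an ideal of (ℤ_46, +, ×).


Check ideal conditions for I = {0, 2, 4, 6, 8, 10, 12, 14, 16, 18, 20, 22, 24, 26, 28, 30, 32, 34, 36, 38, 40, 42, 44} in ℤ_46:
(1) I is an additive subgroup? Yes
(2) For r ∈ ℤ_46 and a ∈ I: r·a ∈ I? Yes

Yes, I is an ideal of ℤ_46


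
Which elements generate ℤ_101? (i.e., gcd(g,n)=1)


g generates ℤ_n iff gcd(g,n) = 1
Prime factors of 101: 101
Generators are g ∈ {1,...,100} not divisible by any of these primes.
Generators: {1, 2, 3, 4, 5, 6, 7, 8, 9, 10, 11, 12, 13, 14, 15, 16, 17, 18, 19, 20, 21, 22, 23, 24, 25, 26, 27, 28, 29, 30, 31, 32, 33, 34, 35, 36, 37, 38, 39, 40, 41, 42, 43, 44, 45, 46, 47, 48, 49, 50, 51, 52, 53, 54, 55, 56, 57, 58, 59, 60, 61, 62, 63, 64, 65, 66, 67, 68, 69, 70, 71, 72, 73, 74, 75, 76, 77, 78, 79, 80, 81, 82, 83, 84, 85, 86, 87, 88, 89, 90, 91, 92, 93, 94, 95, 96, 97, 98, 99, 100}
Number of generators = φ(101) = 100

Generators of ℤ_101 = {1, 2, 3, 4, 5, 6, 7, 8, 9, 10, 11, 12, 13, 14, 15, 16, 17, 18, 19, 20, 21, 22, 23, 24, 25, 26, 27, 28, 29, 30, 31, 32, 33, 34, 35, 36, 37, 38, 39, 40, 41, 42, 43, 44, 45, 46, 47, 48, 49, 50, 51, 52, 53, 54, 55, 56, 57, 58, 59, 60, 61, 62, 63, 64, 65, 66, 67, 68, 69, 70, 71, 72, 73, 74, 75, 76, 77, 78, 79, 80, 81, 82, 83, 84, 85, 86, 87, 88, 89, 90, 91, 92, 93, 94, 95, 96, 97, 98, 99, 100}


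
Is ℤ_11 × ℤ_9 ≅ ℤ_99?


Comparing ℤ_11 × ℤ_9 and ℤ_99:
gcd(11,9) = 1, so ℤ_11 × ℤ_9 ≅ ℤ_99 (CRT)

Yes, ℤ_11 × ℤ_9 ≅ ℤ_99


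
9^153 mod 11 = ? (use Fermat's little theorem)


Fermat's little theorem: if p is prime and gcd(a,p)=1, then a^(p-1) ≡ 1 (mod p)
p = 11 is prime, gcd(9,11) = 1
Reduce exponent: 153 mod 10 = 3
So 9^153 ≡ 9^3 (mod 11)
9^3 mod 11 = 3

9^153 ≡ 3 (mod 11)


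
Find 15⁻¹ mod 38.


Use the extended Euclidean algorithm to write 1 = 15·s + 38·t; then s mod 38 is the inverse.
Euclidean algorithm:
  15 = 0·38 + 15
  38 = 2·15 + 8
  15 = 1·8 + 7
  8 = 1·7 + 1
  7 = 7·1 + 0
gcd(15,38) = 1
Back-substitution gives: 15·(-5) + 38·(2) = 1
So 15⁻¹ ≡ -5 ≡ 33 (mod 38)
Check: 15 × 33 = 495 ≡ 1 (mod 38) ✓

15⁻¹ ≡ 33 (mod 38)


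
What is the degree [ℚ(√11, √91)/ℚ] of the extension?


[ℚ(√11,√91):ℚ] = [ℚ(√11,√91):ℚ(√11)]·[ℚ(√11):ℚ] = 2·2 = 4

[ℚ(√11, √91)/ℚ] = 4


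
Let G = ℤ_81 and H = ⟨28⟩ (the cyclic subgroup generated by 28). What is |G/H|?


|⟨28⟩| = n / gcd(28, 81) = 81 / 1 = 81
H is normal (ℤ_81 is abelian).
|G/H| = |G| / |H| = 81 / 81 = 1

|G/H| = 1


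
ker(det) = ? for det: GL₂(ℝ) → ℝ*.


Kernel = preimage of identity
ker(det) = {A | det(A) = 1} = SL₂(ℝ)

ker(det) = SL₂(ℝ)


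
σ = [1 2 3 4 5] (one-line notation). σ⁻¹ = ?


To find σ⁻¹, swap domain and range:
σ(1) = 1 → σ⁻¹(1) = 1
σ(2) = 2 → σ⁻¹(2) = 2
σ(3) = 3 → σ⁻¹(3) = 3
σ(4) = 4 → σ⁻¹(4) = 4
σ(5) = 5 → σ⁻¹(5) = 5

σ⁻¹ = [1 2 3 4 5]


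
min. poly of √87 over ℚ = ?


√87 satisfies x² - 87 = 0, irreducible over ℚ since 87 is squarefree

Minimal polynomial: x² - 87


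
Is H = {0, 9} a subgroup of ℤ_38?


Subgroup test for H = {0, 9} in (ℤ_38, +):
(1) 0 ∈ H? Yes
(2) Closure: for all a,b ∈ H, (a+b) mod 38 ∈ H? No  [counterexample: 9 + 9 = 18 ∉ H]
(3) Inverses: for all a ∈ H, -a mod 38 ∈ H? No

No, H is not a subgroup of ℤ_38


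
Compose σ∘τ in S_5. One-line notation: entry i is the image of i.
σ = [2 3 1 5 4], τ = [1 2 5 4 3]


σ∘τ: apply τ first, then σ
1 →τ 1 →σ 2
2 →τ 2 →σ 3
3 →τ 5 →σ 4
4 →τ 4 →σ 5
5 →τ 3 →σ 1

σ∘τ = [2 3 4 5 1]


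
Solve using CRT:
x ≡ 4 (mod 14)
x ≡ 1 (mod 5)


m₁ = 14, m₂ = 5, gcd = 1, so CRT applies. M = m₁·m₂ = 70
Let M₁ = M/m₁ = 5, M₂ = M/m₂ = 14
Find y₁ ≡ M₁⁻¹ (mod m₁): 5⁻¹ ≡ 3 (mod 14)
Find y₂ ≡ M₂⁻¹ (mod m₂): 14⁻¹ ≡ 4 (mod 5)
x = a₁·M₁·y₁ + a₂·M₂·y₂ = 4·5·3 + 1·14·4 = 116
Reduce mod 70: x ≡ 46
Check: 46 mod 14 = 4 ✓, 46 mod 5 = 1 ✓

x ≡ 46 (mod 70)


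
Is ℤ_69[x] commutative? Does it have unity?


ℤ_69 has zero divisors (3·23 ≡ 0), and these lift to constant zero divisors in ℤ_69[x]; so not an integral domain
Commutative: Yes
Integral domain: No
Has unity: Yes

ℤ_69[x]: Commutative=Yes, Unity=Yes


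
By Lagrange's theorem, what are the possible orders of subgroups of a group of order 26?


Lagrange's theorem: |H| divides |G|
|G| = 26
Divisors of 26: 1, 2, 13, 26

Possible subgroup orders: {1, 2, 13, 26}


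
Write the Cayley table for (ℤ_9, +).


Elements: {0, 1, 2, 3, 4, 5, 6, 7, 8}
Operation: addition mod 9
Entry (a, b) = (a + b) mod 9

Cayley table:
  | 0 | 1 | 2 | 3 | 4 | 5 | 6 | 7 | 8
0 | 0 | 1 | 2 | 3 | 4 | 5 | 6 | 7 | 8
1 | 1 | 2 | 3 | 4 | 5 | 6 | 7 | 8 | 0
2 | 2 | 3 | 4 | 5 | 6 | 7 | 8 | 0 | 1
3 | 3 | 4 | 5 | 6 | 7 | 8 | 0 | 1 | 2
4 | 4 | 5 | 6 | 7 | 8 | 0 | 1 | 2 | 3
5 | 5 | 6 | 7 | 8 | 0 | 1 | 2 | 3 | 4
6 | 6 | 7 | 8 | 0 | 1 | 2 | 3 | 4 | 5
7 | 7 | 8 | 0 | 1 | 2 | 3 | 4 | 5 | 6
8 | 8 | 0 | 1 | 2 | 3 | 4 | 5 | 6 | 7


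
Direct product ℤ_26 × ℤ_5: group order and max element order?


|ℤ_26 × ℤ_5| = 26 × 5 = 130
Max element order = lcm(26,5) = 130
Cyclic? Yes (gcd=1)

|ℤ_26×ℤ_5| = 130, max element order = 130


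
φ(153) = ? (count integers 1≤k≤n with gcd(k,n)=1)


Factor n: 153 = 3^2 × 17
φ(n) = n · ∏(1 - 1/p) over distinct primes p | n
φ(153) = 153 · (1 - 1/3) · (1 - 1/17) = 96

φ(153) = 96


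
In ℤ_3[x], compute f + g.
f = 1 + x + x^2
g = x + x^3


Add coefficients mod 3:
x^0: 1 + 0 = 1 (mod 3)
x^1: 1 + 1 = 2 (mod 3)
x^2: 1 + 0 = 1 (mod 3)
x^3: 0 + 1 = 1 (mod 3)
Result: 1 + 2x + x^2 + x^3

f + g = 1 + 2x + x^2 + x^3


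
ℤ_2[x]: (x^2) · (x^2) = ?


Expand and collect like terms; reduce coefficients mod 2:
x^0: 0·0 = 0 ≡ 0 (mod 2)
x^1: 0·0 + 0·0 = 0 ≡ 0 (mod 2)
x^2: 0·1 + 0·0 + 1·0 = 0 ≡ 0 (mod 2)
x^3: 0·1 + 1·0 = 0 ≡ 0 (mod 2)
x^4: 1·1 = 1 ≡ 1 (mod 2)
Result: x^4

f · g = x^4


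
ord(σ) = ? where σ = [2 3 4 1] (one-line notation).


Cycle decomposition: (1 2 3 4)
Cycle lengths: 4
Order = lcm(4) = 4

ord(σ) = 4


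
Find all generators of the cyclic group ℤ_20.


g generates ℤ_n iff gcd(g,n) = 1
Prime factors of 20: 2, 5
Generators are g ∈ {1,...,19} not divisible by any of these primes.
Generators: {1, 3, 7, 9, 11, 13, 17, 19}
Number of generators = φ(20) = 8

Generators of ℤ_20 = {1, 3, 7, 9, 11, 13, 17, 19}


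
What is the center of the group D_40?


Z(G) = {g ∈ G | gx = xg for all x ∈ G}
For even n, Z(D_n) = {e, r^(n/2)}: the 180° rotation r^20 commutes with every reflection and rotation

Z(D_40) = {e, r^20}


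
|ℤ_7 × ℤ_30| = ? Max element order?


|ℤ_7 × ℤ_30| = 7 × 30 = 210
Max element order = lcm(7,30) = 210
Cyclic? Yes (gcd=1)

|ℤ_7×ℤ_30| = 210, max element order = 210


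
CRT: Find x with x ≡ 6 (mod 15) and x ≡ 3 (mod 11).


m₁ = 15, m₂ = 11, gcd = 1, so CRT applies. M = m₁·m₂ = 165
Let M₁ = M/m₁ = 11, M₂ = M/m₂ = 15
Find y₁ ≡ M₁⁻¹ (mod m₁): 11⁻¹ ≡ 11 (mod 15)
Find y₂ ≡ M₂⁻¹ (mod m₂): 15⁻¹ ≡ 3 (mod 11)
x = a₁·M₁·y₁ + a₂·M₂·y₂ = 6·11·11 + 3·15·3 = 861
Reduce mod 165: x ≡ 36
Check: 36 mod 15 = 6 ✓, 36 mod 11 = 3 ✓

x ≡ 36 (mod 165)


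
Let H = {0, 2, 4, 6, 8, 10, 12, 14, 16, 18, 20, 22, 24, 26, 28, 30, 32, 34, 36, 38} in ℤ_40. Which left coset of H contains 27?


27 + H = {27 + h (mod 40) : h ∈ H}
27+0=27, 27+2=29, 27+4=31, 27+6=33, 27+8=35, 27+10=37, 27+12=39, 27+14=1, 27+16=3, 27+18=5, 27+20=7, 27+22=9, 27+24=11, 27+26=13, 27+28=15, 27+30=17, 27+32=19, 27+34=21, 27+36=23, 27+38=25
27 + H = {1, 3, 5, 7, 9, 11, 13, 15, 17, 19, 21, 23, 25, 27, 29, 31, 33, 35, 37, 39} = 1 + H

27 + H = {1, 3, 5, 7, 9, 11, 13, 15, 17, 19, 21, 23, 25, 27, 29, 31, 33, 35, 37, 39}


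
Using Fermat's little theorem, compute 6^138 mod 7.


Fermat's little theorem: if p is prime and gcd(a,p)=1, then a^(p-1) ≡ 1 (mod p)
p = 7 is prime, gcd(6,7) = 1
Reduce exponent: 138 mod 6 = 0
So 6^138 ≡ 6^0 (mod 7)
6^0 = 1

6^138 ≡ 1 (mod 7)


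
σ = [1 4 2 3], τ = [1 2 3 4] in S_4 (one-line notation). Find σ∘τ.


σ∘τ: apply τ first, then σ
1 →τ 1 →σ 1
2 →τ 2 →σ 4
3 →τ 3 →σ 2
4 →τ 4 →σ 3

σ∘τ = [1 4 2 3]


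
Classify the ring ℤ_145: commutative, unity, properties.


ℤ_145 is a commutative ring with unity 1; 145 = 5×29 is composite, so 5·29 ≡ 0 gives zero divisors (not an integral domain)
Commutative: Yes
Integral domain: No
Has unity: Yes

ℤ_145: Commutative=Yes, Unity=Yes


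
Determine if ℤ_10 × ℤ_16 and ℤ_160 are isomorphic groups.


Comparing ℤ_10 × ℤ_16 and ℤ_160:
gcd(10,16) = 2 ≠ 1. Max element order in ℤ_10×ℤ_16 is lcm(10,16) = 80 < 160, so it has no element of order 160

No, ℤ_10 × ℤ_16 ≇ ℤ_160


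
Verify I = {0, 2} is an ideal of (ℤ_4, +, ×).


Check ideal conditions for I = {0, 2} in ℤ_4:
(1) I is an additive subgroup? Yes
(2) For r ∈ ℤ_4 and a ∈ I: r·a ∈ I? Yes

Yes, I is an ideal of ℤ_4


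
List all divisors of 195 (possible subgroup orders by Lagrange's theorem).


Lagrange's theorem: |H| divides |G|
|G| = 195
Divisors of 195: 1, 3, 5, 13, 15, 39, 65, 195

Possible subgroup orders: {1, 3, 5, 13, 15, 39, 65, 195}


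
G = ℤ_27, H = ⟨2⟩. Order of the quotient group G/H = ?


|⟨2⟩| = n / gcd(2, 27) = 27 / 1 = 27
H is normal (ℤ_27 is abelian).
|G/H| = |G| / |H| = 27 / 27 = 1

|G/H| = 1


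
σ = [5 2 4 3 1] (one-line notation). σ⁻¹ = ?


To find σ⁻¹, swap domain and range:
σ(1) = 5 → σ⁻¹(5) = 1
σ(2) = 2 → σ⁻¹(2) = 2
σ(3) = 4 → σ⁻¹(4) = 3
σ(4) = 3 → σ⁻¹(3) = 4
σ(5) = 1 → σ⁻¹(1) = 5

σ⁻¹ = [5 2 4 3 1]


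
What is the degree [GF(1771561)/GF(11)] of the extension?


GF(1771561) = GF(11^6), so the extension degree is 6

[GF(1771561)/GF(11)] = 6


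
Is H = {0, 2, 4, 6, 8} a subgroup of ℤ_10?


Subgroup test for H = {0, 2, 4, 6, 8} in (ℤ_10, +):
(1) 0 ∈ H? Yes
(2) Closure: for all a,b ∈ H, (a+b) mod 10 ∈ H? Yes
(3) Inverses: for all a ∈ H, -a mod 10 ∈ H? Yes

Yes, H is a subgroup of ℤ_10


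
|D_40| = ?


|D_n| = 2n (n rotations and n reflections)
|D_40| = 2×40 = 80

|D_40| = 80


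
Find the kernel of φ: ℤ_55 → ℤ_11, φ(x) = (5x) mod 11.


Kernel = preimage of identity
ker(φ) = {x ∈ ℤ_55 : 5x ≡ 0 (mod 11)}. Since 11 | 55, φ is well-defined. The kernel is the cyclic subgroup ⟨11⟩ of ℤ_55 (order 5), i.e. {0, 11, 22, 33, 44}

ker(φ) = {0, 11, 22, 33, 44}


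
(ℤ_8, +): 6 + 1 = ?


Operation: addition mod 8
6 + 1 = (a + b) mod 8 with a = 6, b = 1

6 + 1 = 7


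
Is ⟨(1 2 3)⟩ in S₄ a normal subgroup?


H = ⟨(1 2 3)⟩ in S₄
(1 4)(1 2 3)(1 4)⁻¹ = (4 2 3) ∉ ⟨(1 2 3)⟩

No, not a normal subgroup


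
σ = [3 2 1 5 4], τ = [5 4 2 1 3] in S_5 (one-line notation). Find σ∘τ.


σ∘τ: apply τ first, then σ
1 →τ 5 →σ 4
2 →τ 4 →σ 5
3 →τ 2 →σ 2
4 →τ 1 →σ 3
5 →τ 3 →σ 1

σ∘τ = [4 5 2 3 1]


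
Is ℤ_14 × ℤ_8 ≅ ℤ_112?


Comparing ℤ_14 × ℤ_8 and ℤ_112:
gcd(14,8) = 2 ≠ 1. Max element order in ℤ_14×ℤ_8 is lcm(14,8) = 56 < 112, so it has no element of order 112

No, ℤ_14 × ℤ_8 ≇ ℤ_112


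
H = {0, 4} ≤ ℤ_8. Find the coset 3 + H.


3 + H = {3 + h (mod 8) : h ∈ H}
3+0=3, 3+4=7

3 + H = {3, 7}


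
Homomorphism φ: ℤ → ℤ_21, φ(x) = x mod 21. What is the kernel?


Kernel = preimage of identity
ker(φ) = {x ∈ ℤ : x ≡ 0 (mod 21)} = 21ℤ = {0, ±21, ±42, ...}

ker(φ) = 21ℤ


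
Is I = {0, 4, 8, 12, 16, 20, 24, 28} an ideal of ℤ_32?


Check ideal conditions for I = {0, 4, 8, 12, 16, 20, 24, 28} in ℤ_32:
(1) I is an additive subgroup? Yes
(2) For r ∈ ℤ_32 and a ∈ I: r·a ∈ I? Yes

Yes, I is an ideal of ℤ_32


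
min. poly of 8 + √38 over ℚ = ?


Let α = 8 + √38. Then α - 8 = √38, so (α - 8)² = 38, giving α² - 16α + 26 = 0. Degree 2 and α ∉ ℚ, so this is the minimal polynomial.

Minimal polynomial: x² - 16x + 26


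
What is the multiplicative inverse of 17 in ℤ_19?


Use the extended Euclidean algorithm to write 1 = 17·s + 19·t; then s mod 19 is the inverse.
Euclidean algorithm:
  17 = 0·19 + 17
  19 = 1·17 + 2
  17 = 8·2 + 1
  2 = 2·1 + 0
gcd(17,19) = 1
Back-substitution gives: 17·(9) + 19·(-8) = 1
So 17⁻¹ ≡ 9 ≡ 9 (mod 19)
Check: 17 × 9 = 153 ≡ 1 (mod 19) ✓

17⁻¹ ≡ 9 (mod 19)


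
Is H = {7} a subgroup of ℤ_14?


Subgroup test for H = {7} in (ℤ_14, +):
(1) 0 ∈ H? No
(2) Closure: for all a,b ∈ H, (a+b) mod 14 ∈ H? No  [counterexample: 7 + 7 = 0 ∉ H]
(3) Inverses: for all a ∈ H, -a mod 14 ∈ H? Yes

No, H is not a subgroup of ℤ_14


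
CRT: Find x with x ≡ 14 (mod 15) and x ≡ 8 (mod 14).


m₁ = 15, m₂ = 14, gcd = 1, so CRT applies. M = m₁·m₂ = 210
Let M₁ = M/m₁ = 14, M₂ = M/m₂ = 15
Find y₁ ≡ M₁⁻¹ (mod m₁): 14⁻¹ ≡ 14 (mod 15)
Find y₂ ≡ M₂⁻¹ (mod m₂): 15⁻¹ ≡ 1 (mod 14)
x = a₁·M₁·y₁ + a₂·M₂·y₂ = 14·14·14 + 8·15·1 = 2864
Reduce mod 210: x ≡ 134
Check: 134 mod 15 = 14 ✓, 134 mod 14 = 8 ✓

x ≡ 134 (mod 210)


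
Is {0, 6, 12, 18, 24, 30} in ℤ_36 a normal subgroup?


H = {0, 6, 12, 18, 24, 30} in ℤ_36
ℤ_36 is abelian; every subgroup of an abelian group is normal

Yes, normal subgroup


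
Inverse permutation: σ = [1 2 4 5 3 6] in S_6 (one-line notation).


To find σ⁻¹, swap domain and range:
σ(1) = 1 → σ⁻¹(1) = 1
σ(2) = 2 → σ⁻¹(2) = 2
σ(3) = 4 → σ⁻¹(4) = 3
σ(4) = 5 → σ⁻¹(5) = 4
σ(5) = 3 → σ⁻¹(3) = 5
σ(6) = 6 → σ⁻¹(6) = 6

σ⁻¹ = [1 2 5 3 4 6]


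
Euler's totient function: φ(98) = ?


Factor n: 98 = 2 × 7^2
φ(n) = n · ∏(1 - 1/p) over distinct primes p | n
φ(98) = 98 · (1 - 1/2) · (1 - 1/7) = 42

φ(98) = 42


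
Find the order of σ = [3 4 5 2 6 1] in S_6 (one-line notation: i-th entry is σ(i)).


Cycle decomposition: (1 3 5 6) (2 4)
Cycle lengths: 4, 2
Order = lcm(4, 2) = 4

ord(σ) = 4


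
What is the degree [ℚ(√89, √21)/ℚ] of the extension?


[ℚ(√89,√21):ℚ] = [ℚ(√89,√21):ℚ(√89)]·[ℚ(√89):ℚ] = 2·2 = 4

[ℚ(√89, √21)/ℚ] = 4


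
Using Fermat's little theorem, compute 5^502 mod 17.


Fermat's little theorem: if p is prime and gcd(a,p)=1, then a^(p-1) ≡ 1 (mod p)
p = 17 is prime, gcd(5,17) = 1
Reduce exponent: 502 mod 16 = 6
So 5^502 ≡ 5^6 (mod 17)
5^6 mod 17 = 2

5^502 ≡ 2 (mod 17)


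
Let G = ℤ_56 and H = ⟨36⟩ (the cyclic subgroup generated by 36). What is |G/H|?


|⟨36⟩| = n / gcd(36, 56) = 56 / 4 = 14
H is normal (ℤ_56 is abelian).
|G/H| = |G| / |H| = 56 / 14 = 4

|G/H| = 4


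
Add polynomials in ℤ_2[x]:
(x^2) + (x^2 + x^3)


Add coefficients mod 2:
x^0: 0 + 0 = 0 (mod 2)
x^1: 0 + 0 = 0 (mod 2)
x^2: 1 + 1 = 0 (mod 2)
x^3: 0 + 1 = 1 (mod 2)
Result: x^3

f + g = x^3


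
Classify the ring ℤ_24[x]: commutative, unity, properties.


ℤ_24 has zero divisors (2·12 ≡ 0), and these lift to constant zero divisors in ℤ_24[x]; so not an integral domain
Commutative: Yes
Integral domain: No
Has unity: Yes

ℤ_24[x]: Commutative=Yes, Unity=Yes
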